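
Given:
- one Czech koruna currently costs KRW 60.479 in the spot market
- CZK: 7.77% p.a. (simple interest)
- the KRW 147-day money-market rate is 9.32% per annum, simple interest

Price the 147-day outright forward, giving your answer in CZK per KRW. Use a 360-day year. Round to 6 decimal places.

0.016434

T = 147/360 years.
KRW growth factor: 1 + 0.0932×147/360 = 1.0380567.
CZK accumulates by 1 + 0.0777×147/360 = 1.0317275.
So F = 60.479 × 1.0380567 / 1.0317275 = 60.85001 (KRW/CZK).
Invert for CZK per KRW: 1 / 60.85001 = 0.016434.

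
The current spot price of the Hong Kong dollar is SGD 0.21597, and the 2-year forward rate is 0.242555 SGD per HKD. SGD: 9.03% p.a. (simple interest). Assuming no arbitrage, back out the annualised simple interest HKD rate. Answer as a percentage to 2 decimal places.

2.56%

T = 2 years.
CIP gives F = S · g_SGD/g_HKD, so g_SGD/g_HKD = 0.242555/0.21597 = 1.1230958.
SGD growth factor: 1 + 0.0903×2 = 1.180600.
That pins the HKD growth at 1.0512015.
(1.0512015 − 1)/T = 0.025601, i.e. 2.56%.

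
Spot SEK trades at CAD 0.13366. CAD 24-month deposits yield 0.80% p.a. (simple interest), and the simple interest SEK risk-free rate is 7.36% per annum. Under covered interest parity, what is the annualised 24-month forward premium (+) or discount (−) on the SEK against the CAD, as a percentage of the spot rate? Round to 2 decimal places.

T = 2 years.
CIP forward (CAD per SEK) = 0.13366 × 1.016000/1.147200 = 0.11837392.
(F − S)/S ÷ T = (0.11837392 − 0.13366)/0.13366/2 = -0.057183 → -5.72%.

-5.72%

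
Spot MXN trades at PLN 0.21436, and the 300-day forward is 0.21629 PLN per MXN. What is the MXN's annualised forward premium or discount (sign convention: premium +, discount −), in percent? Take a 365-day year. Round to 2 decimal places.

T = 300/365 years.
MXN trades forward at +0.90035% vs spot over the period.
×(1/T) gives 1.10% p.a.

+1.10%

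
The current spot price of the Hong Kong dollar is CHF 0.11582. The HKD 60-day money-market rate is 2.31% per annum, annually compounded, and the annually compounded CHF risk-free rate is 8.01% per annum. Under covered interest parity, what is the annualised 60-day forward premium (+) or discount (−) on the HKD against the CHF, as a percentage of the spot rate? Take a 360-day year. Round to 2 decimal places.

T = 60/360 years.
CIP forward (CHF per HKD) = 0.11582 × 1.0129251/1.0038135 = 0.11687130.
Annualised premium = (F − S)/S × (1/T) = (0.11687130 − 0.11582)/0.11582 ÷ (60/360) = 5.45%.

+5.45%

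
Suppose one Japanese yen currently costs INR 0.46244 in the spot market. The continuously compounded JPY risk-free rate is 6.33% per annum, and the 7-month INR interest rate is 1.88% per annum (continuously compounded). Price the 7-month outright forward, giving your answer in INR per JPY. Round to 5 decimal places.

0.45059

T = 7/12 years.
Growth of 1 INR over T: e^(0.0188×7/12) = 1.011027.
JPY accumulates by e^(0.0633×7/12) = 1.0376152.
So F = 0.46244 × 1.011027 / 1.0376152 = 0.4505903 (INR/JPY).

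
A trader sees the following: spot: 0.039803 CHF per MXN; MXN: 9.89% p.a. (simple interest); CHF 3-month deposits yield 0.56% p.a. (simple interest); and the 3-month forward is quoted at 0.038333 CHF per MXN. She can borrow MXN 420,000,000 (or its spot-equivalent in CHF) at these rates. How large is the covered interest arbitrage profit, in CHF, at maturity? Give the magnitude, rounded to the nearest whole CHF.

CHF 242,735

T = 3/12 years.
Route A — deposit MXN, sell forward: 420,000,000 × 1.024725 × 0.038333 = CHF 16,497,929.04.
Route B — convert at spot, deposit CHF: 420,000,000 × 0.039803 × 1.001400 = CHF 16,740,664.16.
The quoted forward undervalues MXN, so borrow MXN, convert to CHF at spot, deposit the CHF at 0.56%, and buy MXN forward at 0.038333 to cover the loan.
Profit = 16,740,664.16 − 16,497,929.04 = CHF 242,735.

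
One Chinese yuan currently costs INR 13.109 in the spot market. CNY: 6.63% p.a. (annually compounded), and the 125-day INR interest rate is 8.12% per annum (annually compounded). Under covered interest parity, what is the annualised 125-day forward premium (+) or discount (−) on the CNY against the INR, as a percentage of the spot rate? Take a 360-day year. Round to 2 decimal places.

T = 125/360 years.
F = S · g_INR/g_CNY = 13.109 × 1.0274789/1.0225401 = 13.172316.
(F − S)/S ÷ T = (13.172316 − 13.109)/13.109/(125/360) = 0.013910 → 1.39%.

+1.39%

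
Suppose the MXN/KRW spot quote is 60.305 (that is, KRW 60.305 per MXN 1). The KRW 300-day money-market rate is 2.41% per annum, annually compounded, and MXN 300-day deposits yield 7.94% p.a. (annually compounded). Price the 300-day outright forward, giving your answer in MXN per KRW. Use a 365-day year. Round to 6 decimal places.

0.017315

T = 300/365 years.
KRW accumulates by (1 + 0.0241)^(300/365) = 1.0197661.
MXN growth factor: (1 + 0.0794)^(300/365) = 1.0648127.
CIP: F = S · (grow KRW)/(grow MXN) = 60.305 × 1.0197661/1.0648127 = 57.75381 KRW per MXN.
Invert for MXN per KRW: 1 / 57.75381 = 0.017315.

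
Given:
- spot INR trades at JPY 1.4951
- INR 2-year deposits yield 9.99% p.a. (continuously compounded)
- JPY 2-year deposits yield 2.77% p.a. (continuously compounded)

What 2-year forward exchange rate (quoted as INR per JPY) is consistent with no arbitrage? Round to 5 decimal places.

0.77276

T = 2 years.
JPY accumulates by e^(0.0277×2) = 1.0569633.
INR accumulates by e^(0.0999×2) = 1.2211585.
Forward (JPY per INR) = 1.4951 × 1.0569633 / 1.2211585 = 1.294071.
Invert for INR per JPY: 1 / 1.294071 = 0.77276.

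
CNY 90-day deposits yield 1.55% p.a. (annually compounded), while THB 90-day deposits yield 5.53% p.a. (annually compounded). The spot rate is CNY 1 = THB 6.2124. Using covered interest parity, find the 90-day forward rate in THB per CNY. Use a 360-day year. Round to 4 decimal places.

T = 90/360 years.
THB growth factor: (1 + 0.0553)^(90/360) = 1.0135472.
Growth of 1 CNY over T: (1 + 0.0155)^(90/360) = 1.0038527.
Forward (THB per CNY) = 6.2124 × 1.0135472 / 1.0038527 = 6.272395.

6.2724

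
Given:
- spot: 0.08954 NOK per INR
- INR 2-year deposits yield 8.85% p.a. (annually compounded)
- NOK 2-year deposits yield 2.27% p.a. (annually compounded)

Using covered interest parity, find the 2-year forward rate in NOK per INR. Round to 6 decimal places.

0.079042

T = 2 years.
Growth of 1 NOK over T: (1 + 0.0227)^2 = 1.0459153.
INR growth factor: (1 + 0.0885)^2 = 1.1848323.
CIP: F = S · (grow NOK)/(grow INR) = 0.08954 × 1.0459153/1.1848323 = 0.07904178 NOK per INR.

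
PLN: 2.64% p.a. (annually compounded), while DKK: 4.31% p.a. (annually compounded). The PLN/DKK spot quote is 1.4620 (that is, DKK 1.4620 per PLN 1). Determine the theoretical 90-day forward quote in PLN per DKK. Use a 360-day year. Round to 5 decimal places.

T = 90/360 years.
Growth of 1 DKK over T: (1 + 0.0431)^(90/360) = 1.0106051.
Growth of 1 PLN over T: (1 + 0.0264)^(90/360) = 1.0065356.
So F = 1.462 × 1.0106051 / 1.0065356 = 1.467911 (DKK/PLN).
Quoted the other way: 1/1.467911 = 0.68124 PLN per DKK.

0.68124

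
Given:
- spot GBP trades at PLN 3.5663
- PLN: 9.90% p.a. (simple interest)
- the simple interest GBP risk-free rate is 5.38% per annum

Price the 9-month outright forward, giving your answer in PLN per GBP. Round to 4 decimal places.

T = 9/12 years.
PLN accumulates by 1 + 0.0990×9/12 = 1.074250.
GBP growth factor: 1 + 0.0538×9/12 = 1.040350.
CIP: F = S · (grow PLN)/(grow GBP) = 3.5663 × 1.074250/1.040350 = 3.682509 PLN per GBP.

3.6825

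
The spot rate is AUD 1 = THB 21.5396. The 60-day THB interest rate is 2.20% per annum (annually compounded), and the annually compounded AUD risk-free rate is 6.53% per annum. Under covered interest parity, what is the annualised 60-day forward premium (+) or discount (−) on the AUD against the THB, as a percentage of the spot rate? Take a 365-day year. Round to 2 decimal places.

-4.14%

T = 60/365 years.
No-arbitrage forward: 21.5396 × 1.0035836 / 1.0104526 = 21.3931750 THB/AUD.
(F − S)/S ÷ T = (21.3931750 − 21.5396)/21.5396/(60/365) = -0.041354 → -4.14%.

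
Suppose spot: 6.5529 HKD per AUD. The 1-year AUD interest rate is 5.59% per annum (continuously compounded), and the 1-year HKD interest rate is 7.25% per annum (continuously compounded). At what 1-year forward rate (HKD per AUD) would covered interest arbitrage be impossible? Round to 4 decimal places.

T = 1 year.
HKD accumulates by e^(0.0725×1) = 1.0751928.
AUD accumulates by e^(0.0559×1) = 1.0574919.
So F = 6.5529 × 1.0751928 / 1.0574919 = 6.662586 (HKD/AUD).

6.6626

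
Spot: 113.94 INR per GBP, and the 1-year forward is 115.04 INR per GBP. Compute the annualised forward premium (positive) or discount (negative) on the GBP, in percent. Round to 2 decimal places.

T = 1 year.
(F − S)/S = (115.04 − 113.94)/113.94 = 0.0096542.
Per annum: 0.0096542 / 1 = 0.009654 = 0.97%.

+0.97%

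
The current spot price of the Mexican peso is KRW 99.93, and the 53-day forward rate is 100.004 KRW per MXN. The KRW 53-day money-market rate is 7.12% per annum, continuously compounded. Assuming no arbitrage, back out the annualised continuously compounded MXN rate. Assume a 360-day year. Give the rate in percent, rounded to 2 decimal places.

6.62%

T = 53/360 years.
By CIP, F/S equals the KRW-to-MXN growth ratio: 100.004/99.93 = 1.0007405.
KRW growth factor: e^(0.0712×53/360) = 1.0105374.
That pins the MXN growth at 1.0097897.
r = ln(1.0097897)/(53/360) = 0.066173 → 6.62%.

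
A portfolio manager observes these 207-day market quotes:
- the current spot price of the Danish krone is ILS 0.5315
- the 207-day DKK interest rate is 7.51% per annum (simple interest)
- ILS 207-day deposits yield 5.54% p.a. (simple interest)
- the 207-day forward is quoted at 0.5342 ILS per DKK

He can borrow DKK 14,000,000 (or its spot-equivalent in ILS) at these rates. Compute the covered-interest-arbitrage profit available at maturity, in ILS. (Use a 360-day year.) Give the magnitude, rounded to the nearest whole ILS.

T = 207/360 years.
Invest the DKK and cover forward: 14,000,000 × 1.0431825 × 0.5342 = ILS 7,801,753.28.
Convert at spot and invest in ILS: 14,000,000 × 0.5315 × 1.031855 = ILS 7,678,033.06.
The quoted forward overvalues DKK, so borrow ILS, buy DKK at spot, deposit the DKK at 7.51%, and sell the proceeds forward at 0.5342.
Profit = 7,801,753.28 − 7,678,033.06 = ILS 123,720.

ILS 123,720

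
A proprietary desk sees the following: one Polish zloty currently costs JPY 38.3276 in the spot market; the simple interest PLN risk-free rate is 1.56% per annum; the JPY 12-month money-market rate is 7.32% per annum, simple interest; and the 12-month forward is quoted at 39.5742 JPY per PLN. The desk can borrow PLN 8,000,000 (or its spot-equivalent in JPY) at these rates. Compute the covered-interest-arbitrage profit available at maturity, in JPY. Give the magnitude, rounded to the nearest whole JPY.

T = 1 year.
Route A — deposit PLN, sell forward: 8,000,000 × 1.015600 × 39.5742 = JPY 321,532,460.16.
Route B — convert at spot, deposit JPY: 8,000,000 × 38.3276 × 1.073200 = JPY 329,065,442.56.
The quoted forward undervalues PLN, so borrow PLN, convert to JPY at spot, deposit the JPY at 7.32%, and buy PLN forward at 39.5742 to cover the loan.
Profit = 329,065,442.56 − 321,532,460.16 = JPY 7,532,982.

JPY 7,532,982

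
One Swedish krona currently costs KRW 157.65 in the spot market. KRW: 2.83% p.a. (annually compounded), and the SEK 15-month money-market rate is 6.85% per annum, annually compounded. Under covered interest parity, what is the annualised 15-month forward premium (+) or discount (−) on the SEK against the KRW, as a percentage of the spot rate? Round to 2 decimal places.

T = 15/12 years.
CIP forward (KRW per SEK) = 157.65 × 1.0354993/1.086346 = 150.27115.
Annualised premium = (F − S)/S × (1/T) = (150.27115 − 157.65)/157.65 ÷ (15/12) = -3.74%.

-3.74%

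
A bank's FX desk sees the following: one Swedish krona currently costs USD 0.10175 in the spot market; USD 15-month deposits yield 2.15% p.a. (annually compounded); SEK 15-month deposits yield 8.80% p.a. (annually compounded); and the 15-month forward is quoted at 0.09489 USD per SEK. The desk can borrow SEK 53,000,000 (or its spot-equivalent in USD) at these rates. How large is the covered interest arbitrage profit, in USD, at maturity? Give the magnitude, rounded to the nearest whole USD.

T = 15/12 years.
Invest the SEK and cover forward: 53,000,000 × 1.111184358 × 0.09489 = USD 5,588,335.04.
Convert at spot and invest in USD: 53,000,000 × 0.10175 × 1.026946842 = USD 5,538,067.58.
The quoted forward overvalues SEK, so borrow USD, buy SEK at spot, deposit the SEK at 8.80%, and sell the proceeds forward at 0.09489.
Arbitrage profit = |5,588,335.04 − 5,538,067.58| = USD 50,267.

USD 50,267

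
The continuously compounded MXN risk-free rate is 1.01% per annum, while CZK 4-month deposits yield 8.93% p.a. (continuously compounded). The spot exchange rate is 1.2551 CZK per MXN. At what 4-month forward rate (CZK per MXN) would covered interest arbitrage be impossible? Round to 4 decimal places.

T = 4/12 years.
CZK growth factor: e^(0.0893×4/12) = 1.0302141.
Growth of 1 MXN over T: e^(0.0101×4/12) = 1.0033723.
CIP: F = S · (grow CZK)/(grow MXN) = 1.2551 × 1.0302141/1.0033723 = 1.288676 CZK per MXN.

1.2887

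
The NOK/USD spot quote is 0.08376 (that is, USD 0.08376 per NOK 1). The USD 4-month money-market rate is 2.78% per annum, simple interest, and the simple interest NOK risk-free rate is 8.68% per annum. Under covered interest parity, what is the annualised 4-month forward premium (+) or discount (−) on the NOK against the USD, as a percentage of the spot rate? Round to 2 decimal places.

T = 4/12 years.
CIP forward (USD per NOK) = 0.08376 × 1.0092667/1.0289333 = 0.08215905.
Annualised premium = (F − S)/S × (1/T) = (0.08215905 − 0.08376)/0.08376 ÷ (4/12) = -5.73%.

-5.73%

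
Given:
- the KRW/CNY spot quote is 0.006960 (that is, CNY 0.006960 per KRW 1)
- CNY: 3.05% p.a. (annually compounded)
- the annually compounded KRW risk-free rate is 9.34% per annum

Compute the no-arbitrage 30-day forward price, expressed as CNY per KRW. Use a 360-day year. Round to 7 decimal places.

0.0069257

T = 30/360 years.
CNY growth factor: (1 + 0.0305)^(30/360) = 1.0025068.
KRW growth factor: (1 + 0.0934)^(30/360) = 1.0074688.
Forward (CNY per KRW) = 0.00696 × 1.0025068 / 1.0074688 = 0.006925721.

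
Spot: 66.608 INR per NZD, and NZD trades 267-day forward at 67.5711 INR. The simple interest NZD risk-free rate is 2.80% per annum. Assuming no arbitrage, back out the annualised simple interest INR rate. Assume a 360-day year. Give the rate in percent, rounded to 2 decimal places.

4.79%

T = 267/360 years.
CIP gives F = S · g_INR/g_NZD, so g_INR/g_NZD = 67.5711/66.608 = 1.0144592.
The NZD side grows by 1 + 0.0280×267/360 = 1.0207667.
That pins the INR growth at 1.0355262.
(1.0355262 − 1)/T = 0.047900, i.e. 4.79%.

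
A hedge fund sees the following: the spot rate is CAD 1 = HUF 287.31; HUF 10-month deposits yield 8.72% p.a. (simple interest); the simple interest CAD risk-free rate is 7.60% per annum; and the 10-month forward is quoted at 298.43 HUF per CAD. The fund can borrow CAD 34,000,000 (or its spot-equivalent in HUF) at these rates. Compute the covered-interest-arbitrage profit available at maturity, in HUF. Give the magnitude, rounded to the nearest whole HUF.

HUF 310,852,027

T = 10/12 years.
Keep in CAD, deliver into the forward: 34,000,000·1.063333333333·298.43 = HUF 10,789,239,266.66.
Swap to HUF now, deposit: 34,000,000·287.31·1.072666666667 = HUF 10,478,387,240.00.
The quoted forward overvalues CAD, so borrow HUF, buy CAD at spot, deposit the CAD at 7.60%, and sell the proceeds forward at 298.43.
Arbitrage profit = |10,789,239,266.66 − 10,478,387,240.00| = HUF 310,852,027.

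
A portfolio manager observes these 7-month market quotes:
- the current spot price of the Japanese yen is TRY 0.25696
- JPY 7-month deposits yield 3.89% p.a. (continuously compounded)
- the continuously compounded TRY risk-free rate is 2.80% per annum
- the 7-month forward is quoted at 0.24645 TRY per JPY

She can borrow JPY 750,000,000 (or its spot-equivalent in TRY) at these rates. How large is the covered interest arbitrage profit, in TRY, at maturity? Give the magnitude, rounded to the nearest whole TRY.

TRY 6,813,887

T = 7/12 years.
Route A — deposit JPY, sell forward: 750,000,000 × 1.022951081 × 0.24645 = TRY 189,079,720.43.
Route B — convert at spot, deposit TRY: 750,000,000 × 0.25696 × 1.01646745143 = TRY 195,893,607.24.
The quoted forward undervalues JPY, so borrow JPY, convert to TRY at spot, deposit the TRY at 2.80%, and buy JPY forward at 0.24645 to cover the loan.
Arbitrage profit = |189,079,720.43 − 195,893,607.24| = TRY 6,813,887.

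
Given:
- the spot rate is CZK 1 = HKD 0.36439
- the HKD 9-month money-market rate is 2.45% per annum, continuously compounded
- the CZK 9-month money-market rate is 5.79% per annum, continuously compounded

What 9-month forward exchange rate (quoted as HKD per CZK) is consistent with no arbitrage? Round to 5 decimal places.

T = 9/12 years.
HKD accumulates by e^(0.0245×9/12) = 1.0185449.
CZK growth factor: e^(0.0579×9/12) = 1.0443817.
So F = 0.36439 × 1.0185449 / 1.0443817 = 0.3553754 (HKD/CZK).

0.35538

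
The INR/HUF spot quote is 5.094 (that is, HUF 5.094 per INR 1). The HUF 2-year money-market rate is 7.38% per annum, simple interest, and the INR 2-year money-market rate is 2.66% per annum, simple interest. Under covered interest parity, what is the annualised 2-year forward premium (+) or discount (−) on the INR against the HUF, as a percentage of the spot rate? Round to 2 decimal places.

+4.48%

T = 2 years.
F = S · g_HUF/g_INR = 5.094 × 1.147600/1.053200 = 5.550583.
(F − S)/S ÷ T = (5.550583 − 5.094)/5.094/2 = 0.044816 → 4.48%.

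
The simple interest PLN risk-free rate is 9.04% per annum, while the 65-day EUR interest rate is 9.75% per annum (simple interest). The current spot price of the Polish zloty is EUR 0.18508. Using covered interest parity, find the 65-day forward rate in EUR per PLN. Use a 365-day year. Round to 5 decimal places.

T = 65/365 years.
EUR accumulates by 1 + 0.0975×65/365 = 1.017363.
PLN accumulates by 1 + 0.0904×65/365 = 1.0160986.
Forward (EUR per PLN) = 0.18508 × 1.017363 / 1.0160986 = 0.1853103.

0.18531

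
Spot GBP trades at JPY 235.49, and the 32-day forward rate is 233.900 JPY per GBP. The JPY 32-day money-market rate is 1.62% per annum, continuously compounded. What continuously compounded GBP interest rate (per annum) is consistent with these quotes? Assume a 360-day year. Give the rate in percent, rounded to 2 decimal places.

9.24%

T = 32/360 years.
F/S = 233.9/235.49 = 0.9932481 = (growth of JPY) / (growth of GBP).
The JPY side grows by e^(0.0162×32/360) = 1.001441.
So the GBP growth factor = 1.0082486.
r = ln(1.0082486)/(32/360) = 0.092416 → 9.24%.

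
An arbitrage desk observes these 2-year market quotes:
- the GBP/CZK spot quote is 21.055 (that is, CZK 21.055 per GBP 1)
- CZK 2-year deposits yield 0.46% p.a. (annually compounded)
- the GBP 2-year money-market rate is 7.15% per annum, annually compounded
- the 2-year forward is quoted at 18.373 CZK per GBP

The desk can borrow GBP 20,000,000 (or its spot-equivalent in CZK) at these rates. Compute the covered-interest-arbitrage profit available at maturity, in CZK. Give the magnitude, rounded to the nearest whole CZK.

CZK 3,097,703

T = 2 years.
Keep in GBP, deliver into the forward: 20,000,000·1.14811225·18.373 = CZK 421,885,327.39.
Swap to CZK now, deposit: 20,000,000·21.055·1.00922116 = CZK 424,983,030.48.
The quoted forward undervalues GBP, so borrow GBP, convert to CZK at spot, deposit the CZK at 0.46%, and buy GBP forward at 18.373 to cover the loan.
Arbitrage profit = |421,885,327.39 − 424,983,030.48| = CZK 3,097,703.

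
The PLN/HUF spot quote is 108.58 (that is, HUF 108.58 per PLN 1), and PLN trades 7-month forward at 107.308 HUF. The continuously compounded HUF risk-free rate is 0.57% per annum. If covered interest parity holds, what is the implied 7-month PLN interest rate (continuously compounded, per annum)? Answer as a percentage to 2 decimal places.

2.59%

T = 7/12 years.
F/S = 107.308/108.58 = 0.9882851 = (growth of HUF) / (growth of PLN).
The HUF side grows by e^(0.0057×7/12) = 1.0033305.
That pins the PLN growth at 1.0152237.
Take logs: ln 1.0152237 / (7/12) = 0.025901, so 2.59%.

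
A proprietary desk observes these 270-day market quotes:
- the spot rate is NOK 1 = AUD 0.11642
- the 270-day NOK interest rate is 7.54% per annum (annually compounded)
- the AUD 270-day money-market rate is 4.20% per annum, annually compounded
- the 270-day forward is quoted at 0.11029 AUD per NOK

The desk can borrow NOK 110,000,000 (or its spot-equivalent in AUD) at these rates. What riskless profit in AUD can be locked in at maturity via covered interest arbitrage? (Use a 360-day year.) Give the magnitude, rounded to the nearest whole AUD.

T = 270/360 years.
Invest the NOK and cover forward: 110,000,000 × 1.0560330837 × 0.11029 = AUD 12,811,687.77.
Convert at spot and invest in AUD: 110,000,000 × 0.11642 × 1.0313374525 = AUD 13,207,513.68.
The quoted forward undervalues NOK, so borrow NOK, convert to AUD at spot, deposit the AUD at 4.20%, and buy NOK forward at 0.11029 to cover the loan.
Profit = 13,207,513.68 − 12,811,687.77 = AUD 395,826.

AUD 395,826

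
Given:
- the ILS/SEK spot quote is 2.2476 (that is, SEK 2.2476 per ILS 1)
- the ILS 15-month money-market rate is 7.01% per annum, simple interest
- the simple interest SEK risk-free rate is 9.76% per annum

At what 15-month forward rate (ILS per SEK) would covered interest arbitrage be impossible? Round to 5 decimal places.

T = 15/12 years.
Growth of 1 SEK over T: 1 + 0.0976×15/12 = 1.122000.
ILS growth factor: 1 + 0.0701×15/12 = 1.087625.
Forward (SEK per ILS) = 2.2476 × 1.122000 / 1.087625 = 2.318637.
Invert for ILS per SEK: 1 / 2.318637 = 0.43129.

0.43129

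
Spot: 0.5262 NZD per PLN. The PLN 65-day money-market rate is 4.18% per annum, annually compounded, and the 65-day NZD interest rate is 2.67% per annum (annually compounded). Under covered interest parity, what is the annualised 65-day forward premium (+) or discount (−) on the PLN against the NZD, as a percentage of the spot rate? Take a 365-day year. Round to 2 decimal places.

-1.46%

T = 65/365 years.
No-arbitrage forward: 0.5262 × 1.0047035 / 1.0073191 = 0.5248337 NZD/PLN.
Annualised premium = (F − S)/S × (1/T) = (0.5248337 − 0.5262)/0.5262 ÷ (65/365) = -1.46%.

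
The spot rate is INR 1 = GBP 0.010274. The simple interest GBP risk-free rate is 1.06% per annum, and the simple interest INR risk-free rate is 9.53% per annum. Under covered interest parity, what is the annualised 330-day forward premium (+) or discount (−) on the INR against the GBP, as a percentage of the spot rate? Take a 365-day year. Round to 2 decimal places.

-7.80%

T = 330/365 years.
CIP forward (GBP per INR) = 0.010274 × 1.0095836/1.0861616 = 0.009549649.
(F − S)/S ÷ T = (0.009549649 − 0.010274)/0.010274/(330/365) = -0.077981 → -7.80%.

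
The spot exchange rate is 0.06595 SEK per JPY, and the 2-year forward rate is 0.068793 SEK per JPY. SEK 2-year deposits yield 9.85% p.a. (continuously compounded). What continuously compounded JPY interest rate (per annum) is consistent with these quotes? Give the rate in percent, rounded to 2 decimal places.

T = 2 years.
CIP gives F = S · g_SEK/g_JPY, so g_SEK/g_JPY = 0.068793/0.06595 = 1.0431084.
SEK growth factor: e^(0.0985×2) = 1.217744.
So the JPY growth factor = 1.1674185.
r = ln(1.1674185)/2 = 0.077397 → 7.74%.

7.74%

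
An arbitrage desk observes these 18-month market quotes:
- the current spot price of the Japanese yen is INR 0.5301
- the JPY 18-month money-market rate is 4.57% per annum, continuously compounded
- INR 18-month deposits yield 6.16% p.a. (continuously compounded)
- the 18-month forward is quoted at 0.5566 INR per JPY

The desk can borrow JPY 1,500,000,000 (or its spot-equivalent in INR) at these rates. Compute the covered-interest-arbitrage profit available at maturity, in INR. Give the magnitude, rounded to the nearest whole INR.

T = 18/12 years.
Route A — deposit JPY, sell forward: 1,500,000,000 × 1.07095417132 × 0.5566 = INR 894,139,637.64.
Route B — convert at spot, deposit INR: 1,500,000,000 × 0.5301 × 1.09680345573 = INR 872,123,267.82.
The quoted forward overvalues JPY, so borrow INR, buy JPY at spot, deposit the JPY at 4.57%, and sell the proceeds forward at 0.5566.
Arbitrage profit = |894,139,637.64 − 872,123,267.82| = INR 22,016,370.

INR 22,016,370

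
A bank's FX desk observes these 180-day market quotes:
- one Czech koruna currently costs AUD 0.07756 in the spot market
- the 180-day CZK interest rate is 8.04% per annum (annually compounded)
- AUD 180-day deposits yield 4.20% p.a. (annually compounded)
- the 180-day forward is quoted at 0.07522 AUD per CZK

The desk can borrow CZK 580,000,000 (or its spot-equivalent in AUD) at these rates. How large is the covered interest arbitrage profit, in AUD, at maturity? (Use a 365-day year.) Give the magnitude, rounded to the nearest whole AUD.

AUD 583,312

T = 180/365 years.
Route A — deposit CZK, sell forward: 580,000,000 × 1.0388725149 × 0.07522 = AUD 45,323,514.53.
Route B — convert at spot, deposit AUD: 580,000,000 × 0.07756 × 1.020496402 = AUD 45,906,826.54.
The quoted forward undervalues CZK, so borrow CZK, convert to AUD at spot, deposit the AUD at 4.20%, and buy CZK forward at 0.07522 to cover the loan.
Arbitrage profit = |45,323,514.53 − 45,906,826.54| = AUD 583,312.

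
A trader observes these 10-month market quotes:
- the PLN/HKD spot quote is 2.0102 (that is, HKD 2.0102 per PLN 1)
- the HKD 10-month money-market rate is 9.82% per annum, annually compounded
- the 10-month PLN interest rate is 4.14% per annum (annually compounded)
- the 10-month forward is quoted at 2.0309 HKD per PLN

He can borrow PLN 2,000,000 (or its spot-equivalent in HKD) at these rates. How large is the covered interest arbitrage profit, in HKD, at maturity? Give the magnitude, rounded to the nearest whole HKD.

T = 10/12 years.
Invest the PLN and cover forward: 2,000,000 × 1.034382849 × 2.0309 = HKD 4,201,456.26.
Convert at spot and invest in HKD: 2,000,000 × 2.0102 × 1.081187957 = HKD 4,346,808.06.
The quoted forward undervalues PLN, so borrow PLN, convert to HKD at spot, deposit the HKD at 9.82%, and buy PLN forward at 2.0309 to cover the loan.
The gap between the two covered legs is HKD 145,352.

HKD 145,352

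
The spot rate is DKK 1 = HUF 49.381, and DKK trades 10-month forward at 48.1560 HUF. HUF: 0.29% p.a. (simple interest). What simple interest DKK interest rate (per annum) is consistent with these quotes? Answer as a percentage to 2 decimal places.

T = 10/12 years.
By CIP, F/S equals the HUF-to-DKK growth ratio: 48.156/49.381 = 0.9751929.
HUF growth factor: 1 + 0.0029×10/12 = 1.0024167.
Hence g_DKK = 1.0279163.
r = (1.0279163 − 1)/(10/12) = 0.033500 → 3.35%.

3.35%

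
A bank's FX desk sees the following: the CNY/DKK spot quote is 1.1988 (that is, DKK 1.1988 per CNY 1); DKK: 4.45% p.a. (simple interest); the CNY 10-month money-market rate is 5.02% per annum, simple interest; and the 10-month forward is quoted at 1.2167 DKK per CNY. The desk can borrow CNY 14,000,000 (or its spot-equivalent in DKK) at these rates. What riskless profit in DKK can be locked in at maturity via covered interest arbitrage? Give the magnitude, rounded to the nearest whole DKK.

T = 10/12 years.
Keep in CNY, deliver into the forward: 14,000,000·1.0418333333·1.2167 = DKK 17,746,380.63.
Swap to DKK now, deposit: 14,000,000·1.1988·1.0370833333 = DKK 17,405,577.00.
The quoted forward overvalues CNY, so borrow DKK, buy CNY at spot, deposit the CNY at 5.02%, and sell the proceeds forward at 1.2167.
The gap between the two covered legs is DKK 340,804.

DKK 340,804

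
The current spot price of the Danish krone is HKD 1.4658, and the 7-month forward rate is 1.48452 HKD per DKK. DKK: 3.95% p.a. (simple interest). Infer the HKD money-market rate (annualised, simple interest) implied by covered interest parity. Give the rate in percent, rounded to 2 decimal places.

T = 7/12 years.
F/S = 1.48452/1.4658 = 1.0127712 = (growth of HKD) / (growth of DKK).
The DKK side grows by 1 + 0.0395×7/12 = 1.0230417.
So the HKD growth factor = 1.0361072.
r = (1.0361072 − 1)/(7/12) = 0.061898 → 6.19%.

6.19%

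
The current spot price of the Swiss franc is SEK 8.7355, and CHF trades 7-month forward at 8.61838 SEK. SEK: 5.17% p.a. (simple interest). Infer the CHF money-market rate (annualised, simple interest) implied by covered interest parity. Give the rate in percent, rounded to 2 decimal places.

T = 7/12 years.
By CIP, F/S equals the SEK-to-CHF growth ratio: 8.61838/8.7355 = 0.9865926.
SEK growth factor: 1 + 0.0517×7/12 = 1.0301583.
Hence g_CHF = 1.0441577.
(1.0441577 − 1)/T = 0.075699, i.e. 7.57%.

7.57%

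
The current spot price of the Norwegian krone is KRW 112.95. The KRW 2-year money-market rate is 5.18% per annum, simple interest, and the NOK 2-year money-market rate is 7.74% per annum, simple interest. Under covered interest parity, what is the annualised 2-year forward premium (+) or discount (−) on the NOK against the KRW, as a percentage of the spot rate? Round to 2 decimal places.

-2.22%

T = 2 years.
F = S · g_KRW/g_NOK = 112.95 × 1.103600/1.154800 = 107.94217.
(F − S)/S ÷ T = (107.94217 − 112.95)/112.95/2 = -0.022168 → -2.22%.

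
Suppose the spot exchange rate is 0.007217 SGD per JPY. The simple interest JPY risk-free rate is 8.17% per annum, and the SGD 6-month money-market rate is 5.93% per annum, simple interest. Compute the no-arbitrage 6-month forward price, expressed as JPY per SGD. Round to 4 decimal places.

140.0689

T = 6/12 years.
SGD accumulates by 1 + 0.0593×6/12 = 1.029650.
Growth of 1 JPY over T: 1 + 0.0817×6/12 = 1.040850.
Forward (SGD per JPY) = 0.007217 × 1.029650 / 1.040850 = 0.00713934193.
Quoted the other way: 1/0.00713934193 = 140.0689 JPY per SGD.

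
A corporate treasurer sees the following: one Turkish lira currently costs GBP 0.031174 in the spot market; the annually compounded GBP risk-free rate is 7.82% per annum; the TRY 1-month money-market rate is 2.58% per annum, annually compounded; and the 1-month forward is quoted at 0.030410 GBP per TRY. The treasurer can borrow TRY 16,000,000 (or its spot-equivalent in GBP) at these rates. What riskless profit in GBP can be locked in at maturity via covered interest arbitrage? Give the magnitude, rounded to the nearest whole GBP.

T = 1/12 years.
Invest the TRY and cover forward: 16,000,000 × 1.00212499 × 0.030410 = GBP 487,593.94.
Convert at spot and invest in GBP: 16,000,000 × 0.031174 × 1.00629414 = GBP 501,923.42.
The quoted forward undervalues TRY, so borrow TRY, convert to GBP at spot, deposit the GBP at 7.82%, and buy TRY forward at 0.030410 to cover the loan.
Arbitrage profit = |487,593.94 − 501,923.42| = GBP 14,329.

GBP 14,329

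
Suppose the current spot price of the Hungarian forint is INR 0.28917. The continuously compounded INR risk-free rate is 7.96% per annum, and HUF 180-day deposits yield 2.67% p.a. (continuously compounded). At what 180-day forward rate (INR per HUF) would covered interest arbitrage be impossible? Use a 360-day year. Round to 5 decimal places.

T = 180/360 years.
Growth of 1 INR over T: e^(0.0796×180/360) = 1.0406026.
Growth of 1 HUF over T: e^(0.0267×180/360) = 1.0134395.
Forward (INR per HUF) = 0.28917 × 1.0406026 / 1.0134395 = 0.2969206.

0.29692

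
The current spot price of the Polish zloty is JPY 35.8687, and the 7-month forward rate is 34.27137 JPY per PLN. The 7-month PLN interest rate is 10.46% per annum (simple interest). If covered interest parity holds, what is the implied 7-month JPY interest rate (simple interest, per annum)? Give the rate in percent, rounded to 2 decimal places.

2.36%

T = 7/12 years.
F/S = 34.27137/35.8687 = 0.9554673 = (growth of JPY) / (growth of PLN).
PLN growth factor: 1 + 0.1046×7/12 = 1.0610167.
That pins the JPY growth at 1.0137668.
r = (1.0137668 − 1)/(7/12) = 0.023600 → 2.36%.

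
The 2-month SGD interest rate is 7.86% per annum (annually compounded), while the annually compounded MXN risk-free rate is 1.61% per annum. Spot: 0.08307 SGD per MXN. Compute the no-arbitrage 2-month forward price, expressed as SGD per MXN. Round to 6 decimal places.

T = 2/12 years.
SGD accumulates by (1 + 0.0786)^(2/12) = 1.0126905.
MXN growth factor: (1 + 0.0161)^(2/12) = 1.0026655.
Forward (SGD per MXN) = 0.08307 × 1.0126905 / 1.0026655 = 0.08390056.

0.083901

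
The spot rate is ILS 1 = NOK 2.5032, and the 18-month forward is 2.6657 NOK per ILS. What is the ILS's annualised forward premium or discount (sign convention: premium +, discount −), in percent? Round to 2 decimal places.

T = 18/12 years.
ILS trades forward at +6.49169% vs spot over the period.
×(1/T) gives 4.33% p.a.

+4.33%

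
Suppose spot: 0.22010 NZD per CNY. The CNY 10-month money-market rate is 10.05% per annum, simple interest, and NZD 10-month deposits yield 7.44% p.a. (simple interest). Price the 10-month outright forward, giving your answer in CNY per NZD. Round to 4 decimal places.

T = 10/12 years.
NZD accumulates by 1 + 0.0744×10/12 = 1.062000.
CNY growth factor: 1 + 0.1005×10/12 = 1.083750.
Forward (NZD per CNY) = 0.2201 × 1.062000 / 1.083750 = 0.2156828.
Invert for CNY per NZD: 1 / 0.2156828 = 4.6364.

4.6364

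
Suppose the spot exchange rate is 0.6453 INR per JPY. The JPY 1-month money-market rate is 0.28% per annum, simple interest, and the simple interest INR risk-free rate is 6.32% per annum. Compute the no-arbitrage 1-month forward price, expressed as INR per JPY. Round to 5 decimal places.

T = 1/12 years.
INR growth factor: 1 + 0.0632×1/12 = 1.0052667.
JPY accumulates by 1 + 0.0028×1/12 = 1.0002333.
Forward (INR per JPY) = 0.6453 × 1.0052667 / 1.0002333 = 0.6485473.

0.64855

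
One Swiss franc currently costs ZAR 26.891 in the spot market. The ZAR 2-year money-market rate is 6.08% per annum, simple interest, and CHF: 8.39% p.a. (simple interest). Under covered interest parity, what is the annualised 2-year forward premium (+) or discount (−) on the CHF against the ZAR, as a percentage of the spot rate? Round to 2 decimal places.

-1.98%

T = 2 years.
CIP forward (ZAR per CHF) = 26.891 × 1.121600/1.167800 = 25.827150.
Annualised premium = (F − S)/S × (1/T) = (25.827150 − 26.891)/26.891 ÷ 2 = -1.98%.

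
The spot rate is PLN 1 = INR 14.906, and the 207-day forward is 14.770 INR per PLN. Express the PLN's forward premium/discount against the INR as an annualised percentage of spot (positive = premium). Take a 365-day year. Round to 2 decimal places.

T = 207/365 years.
(F − S)/S = (14.770 − 14.906)/14.906 = -0.0091238.
×(1/T) gives -1.61% p.a.

-1.61%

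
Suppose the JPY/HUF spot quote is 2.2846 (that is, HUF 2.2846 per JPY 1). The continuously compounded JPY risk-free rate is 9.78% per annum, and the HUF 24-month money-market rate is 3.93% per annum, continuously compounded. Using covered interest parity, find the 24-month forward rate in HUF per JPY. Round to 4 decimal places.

T = 2 years.
HUF growth factor: e^(0.0393×2) = 1.0817715.
JPY growth factor: e^(0.0978×2) = 1.2160404.
Forward (HUF per JPY) = 2.2846 × 1.0817715 / 1.2160404 = 2.032346.

2.0323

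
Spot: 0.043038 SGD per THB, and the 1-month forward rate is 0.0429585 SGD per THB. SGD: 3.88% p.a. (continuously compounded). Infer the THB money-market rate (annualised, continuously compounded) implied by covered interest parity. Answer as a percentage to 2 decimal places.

6.10%

T = 1/12 years.
CIP gives F = S · g_SGD/g_THB, so g_SGD/g_THB = 0.0429585/0.043038 = 0.9981528.
The SGD side grows by e^(0.0388×1/12) = 1.0032386.
That pins the THB growth at 1.0050952.
Take logs: ln 1.0050952 / (1/12) = 0.060987, so 6.10%.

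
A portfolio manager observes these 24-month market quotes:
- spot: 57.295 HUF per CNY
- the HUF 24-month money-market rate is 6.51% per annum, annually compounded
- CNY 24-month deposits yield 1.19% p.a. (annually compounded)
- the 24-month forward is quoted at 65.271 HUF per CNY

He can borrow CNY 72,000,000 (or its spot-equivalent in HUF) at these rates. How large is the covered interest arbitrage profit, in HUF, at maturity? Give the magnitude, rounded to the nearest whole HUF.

T = 2 years.
Keep in CNY, deliver into the forward: 72,000,000·1.02394161·65.271 = HUF 4,812,025,883.49.
Swap to HUF now, deposit: 72,000,000·57.295·1.13443801 = HUF 4,679,829,056.37.
The quoted forward overvalues CNY, so borrow HUF, buy CNY at spot, deposit the CNY at 1.19%, and sell the proceeds forward at 65.271.
The gap between the two covered legs is HUF 132,196,827.

HUF 132,196,827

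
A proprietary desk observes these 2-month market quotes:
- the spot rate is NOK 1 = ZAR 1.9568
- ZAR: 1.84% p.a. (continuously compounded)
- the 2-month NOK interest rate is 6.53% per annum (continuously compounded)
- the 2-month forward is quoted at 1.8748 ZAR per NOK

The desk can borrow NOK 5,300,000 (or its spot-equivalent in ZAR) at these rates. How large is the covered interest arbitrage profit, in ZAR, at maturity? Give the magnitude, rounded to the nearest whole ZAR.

ZAR 357,721

T = 2/12 years.
Route A — deposit NOK, sell forward: 5,300,000 × 1.0109427722 × 1.8748 = ZAR 10,045,172.20.
Route B — convert at spot, deposit ZAR: 5,300,000 × 1.9568 × 1.0030713737 = ZAR 10,402,893.34.
The quoted forward undervalues NOK, so borrow NOK, convert to ZAR at spot, deposit the ZAR at 1.84%, and buy NOK forward at 1.8748 to cover the loan.
Profit = 10,402,893.34 − 10,045,172.20 = ZAR 357,721.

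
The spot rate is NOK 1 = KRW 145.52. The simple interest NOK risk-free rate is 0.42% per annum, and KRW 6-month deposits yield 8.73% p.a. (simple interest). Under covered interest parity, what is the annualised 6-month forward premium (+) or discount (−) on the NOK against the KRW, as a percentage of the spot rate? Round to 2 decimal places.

+8.29%

T = 6/12 years.
F = S · g_KRW/g_NOK = 145.52 × 1.043650/1.002100 = 151.55369.
(F − S)/S ÷ T = (151.55369 − 145.52)/145.52/(6/12) = 0.082926 → 8.29%.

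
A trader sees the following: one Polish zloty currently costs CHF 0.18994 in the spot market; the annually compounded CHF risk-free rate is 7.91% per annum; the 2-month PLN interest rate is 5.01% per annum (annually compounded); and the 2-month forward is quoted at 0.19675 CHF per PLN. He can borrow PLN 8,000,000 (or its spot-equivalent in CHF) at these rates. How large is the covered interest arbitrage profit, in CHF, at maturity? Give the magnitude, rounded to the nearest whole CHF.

T = 2/12 years.
Keep in PLN, deliver into the forward: 8,000,000·1.008180848·0.19675 = CHF 1,586,876.65.
Swap to CHF now, deposit: 8,000,000·0.18994·1.012768726 = CHF 1,538,922.33.
The quoted forward overvalues PLN, so borrow CHF, buy PLN at spot, deposit the PLN at 5.01%, and sell the proceeds forward at 0.19675.
The gap between the two covered legs is CHF 47,954.

CHF 47,954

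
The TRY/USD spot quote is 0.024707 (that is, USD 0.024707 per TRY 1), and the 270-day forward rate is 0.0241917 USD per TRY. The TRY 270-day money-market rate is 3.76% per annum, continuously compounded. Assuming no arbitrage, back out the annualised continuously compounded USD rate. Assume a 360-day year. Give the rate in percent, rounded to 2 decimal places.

0.95%

T = 270/360 years.
By CIP, F/S equals the USD-to-TRY growth ratio: 0.0241917/0.024707 = 0.9791436.
TRY growth factor: e^(0.0376×270/360) = 1.0286014.
Hence g_USD = 1.0071485.
Take logs: ln 1.0071485 / (270/360) = 0.009497, so 0.95%.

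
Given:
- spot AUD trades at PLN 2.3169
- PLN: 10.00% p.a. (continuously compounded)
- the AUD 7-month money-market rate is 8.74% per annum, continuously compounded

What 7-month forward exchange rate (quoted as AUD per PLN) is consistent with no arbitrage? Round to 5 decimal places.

T = 7/12 years.
PLN accumulates by e^(0.1000×7/12) = 1.0600683.
AUD accumulates by e^(0.0874×7/12) = 1.0523054.
So F = 2.3169 × 1.0600683 / 1.0523054 = 2.333992 (PLN/AUD).
Invert for AUD per PLN: 1 / 2.333992 = 0.42845.

0.42845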